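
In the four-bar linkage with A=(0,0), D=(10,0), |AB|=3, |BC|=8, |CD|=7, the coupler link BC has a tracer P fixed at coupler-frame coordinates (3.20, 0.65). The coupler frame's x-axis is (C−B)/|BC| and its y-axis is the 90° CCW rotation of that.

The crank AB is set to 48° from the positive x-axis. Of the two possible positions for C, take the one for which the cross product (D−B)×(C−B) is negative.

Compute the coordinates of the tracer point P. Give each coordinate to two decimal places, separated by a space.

A=(0,0), D=(10.00,0)
B = A + 3.00·(cos48°, sin48°) = (2.0074, 2.2294)
|BD| = 8.2977
circle(B,8.00) ∩ circle(D,7.00): a=5.0527, h=6.2024
  candidates: C₊=(8.5408,6.8462) cross=51.466; C₋=(5.2079,-5.1025) cross=-51.466
  mode - wants cross < 0 → take C=(5.2079,-5.1025) (cross=-51.466)
ex = (C−B)/|BC| = (0.4001,-0.9165); ey = (0.9165,0.4001)
P = B + 3.20·ex + 0.65·ey = (3.8833,-0.4433)

3.88 -0.44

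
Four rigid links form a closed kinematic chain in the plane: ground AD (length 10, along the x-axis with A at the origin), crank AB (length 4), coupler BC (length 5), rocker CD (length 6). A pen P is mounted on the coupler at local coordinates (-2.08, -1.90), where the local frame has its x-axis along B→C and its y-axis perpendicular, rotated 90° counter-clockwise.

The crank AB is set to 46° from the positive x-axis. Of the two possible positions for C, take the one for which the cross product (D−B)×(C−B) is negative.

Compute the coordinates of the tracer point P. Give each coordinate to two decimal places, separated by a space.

0.33 4.28

A=(0,0), D=(10.00,0)
B = A + 4.00·(cos46°, sin46°) = (2.7786, 2.8774)
|BD| = 7.7735
circle(B,5.00) ∩ circle(D,6.00): a=3.1792, h=3.8591
  candidates: C₊=(7.1605,5.2856) cross=29.999; C₋=(4.3036,-1.8844) cross=-29.999
  mode - wants cross < 0 → take C=(4.3036,-1.8844) (cross=-29.999)
ex = (C−B)/|BC| = (0.3050,-0.9524); ey = (0.9524,0.3050)
P = B + -2.08·ex + -1.90·ey = (0.3348,4.2788)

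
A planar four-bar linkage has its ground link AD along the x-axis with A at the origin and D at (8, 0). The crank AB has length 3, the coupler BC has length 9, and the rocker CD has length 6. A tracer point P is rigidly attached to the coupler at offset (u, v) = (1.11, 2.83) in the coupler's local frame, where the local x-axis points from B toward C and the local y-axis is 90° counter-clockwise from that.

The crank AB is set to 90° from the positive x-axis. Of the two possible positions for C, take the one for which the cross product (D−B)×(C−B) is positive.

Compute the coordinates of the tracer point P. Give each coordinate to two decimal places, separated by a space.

A=(0,0), D=(8.00,0)
B = A + 3.00·(cos90°, sin90°) = (0.0000, 3.0000)
|BD| = 8.5440
circle(B,9.00) ∩ circle(D,6.00): a=6.9054, h=5.7719
  candidates: C₊=(8.4924,5.9798) cross=49.315; C₋=(4.4391,-4.8291) cross=-49.315
  mode + wants cross > 0 → take C=(8.4924,5.9798) (cross=49.315)
ex = (C−B)/|BC| = (0.9436,0.3311); ey = (-0.3311,0.9436)
P = B + 1.11·ex + 2.83·ey = (0.1104,6.0379)

0.11 6.04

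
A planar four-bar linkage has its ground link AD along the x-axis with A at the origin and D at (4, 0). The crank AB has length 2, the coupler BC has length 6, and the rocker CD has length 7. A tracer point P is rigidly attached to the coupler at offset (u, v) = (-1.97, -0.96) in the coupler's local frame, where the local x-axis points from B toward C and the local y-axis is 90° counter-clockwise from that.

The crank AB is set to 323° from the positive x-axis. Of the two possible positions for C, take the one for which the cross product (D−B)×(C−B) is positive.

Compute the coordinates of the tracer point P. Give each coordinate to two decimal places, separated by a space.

A=(0,0), D=(4.00,0)
B = A + 2.00·(cos323°, sin323°) = (1.5973, -1.2036)
|BD| = 2.6873
circle(B,6.00) ∩ circle(D,7.00): a=-1.0751, h=5.9029
  candidates: C₊=(-2.0078,3.5926) cross=15.863; C₋=(3.2799,-6.9629) cross=-15.863
  mode + wants cross > 0 → take C=(-2.0078,3.5926) (cross=15.863)
ex = (C−B)/|BC| = (-0.6008,0.7994); ey = (-0.7994,-0.6008)
P = B + -1.97·ex + -0.96·ey = (3.5483,-2.2016)

3.55 -2.20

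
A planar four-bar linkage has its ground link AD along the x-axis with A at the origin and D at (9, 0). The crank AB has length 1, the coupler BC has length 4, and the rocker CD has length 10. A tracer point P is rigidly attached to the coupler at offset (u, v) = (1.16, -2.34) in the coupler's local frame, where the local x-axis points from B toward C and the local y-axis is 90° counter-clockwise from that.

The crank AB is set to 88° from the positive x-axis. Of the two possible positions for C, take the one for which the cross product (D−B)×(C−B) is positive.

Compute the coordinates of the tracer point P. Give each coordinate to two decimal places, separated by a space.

A=(0,0), D=(9.00,0)
B = A + 1.00·(cos88°, sin88°) = (0.0349, 0.9994)
|BD| = 9.0206
circle(B,4.00) ∩ circle(D,10.00): a=-0.1457, h=3.9973
  candidates: C₊=(0.3330,4.9883) cross=36.059; C₋=(-0.5527,-2.9572) cross=-36.059
  mode + wants cross > 0 → take C=(0.3330,4.9883) (cross=36.059)
ex = (C−B)/|BC| = (0.0745,0.9972); ey = (-0.9972,0.0745)
P = B + 1.16·ex + -2.34·ey = (2.4548,1.9818)

2.45 1.98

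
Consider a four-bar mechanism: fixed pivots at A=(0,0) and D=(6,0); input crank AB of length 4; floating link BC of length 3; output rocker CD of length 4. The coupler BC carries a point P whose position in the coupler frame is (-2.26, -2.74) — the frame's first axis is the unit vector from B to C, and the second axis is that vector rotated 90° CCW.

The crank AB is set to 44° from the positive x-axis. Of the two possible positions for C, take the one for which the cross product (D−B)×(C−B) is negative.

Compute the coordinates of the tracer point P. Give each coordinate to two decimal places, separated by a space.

0.92 5.74

A=(0,0), D=(6.00,0)
B = A + 4.00·(cos44°, sin44°) = (2.8774, 2.7786)
|BD| = 4.1799
circle(B,3.00) ∩ circle(D,4.00): a=1.2526, h=2.7260
  candidates: C₊=(5.6253,3.9824) cross=11.394; C₋=(2.0010,-0.0905) cross=-11.394
  mode - wants cross < 0 → take C=(2.0010,-0.0905) (cross=-11.394)
ex = (C−B)/|BC| = (-0.2921,-0.9564); ey = (0.9564,-0.2921)
P = B + -2.26·ex + -2.74·ey = (0.9170,5.7404)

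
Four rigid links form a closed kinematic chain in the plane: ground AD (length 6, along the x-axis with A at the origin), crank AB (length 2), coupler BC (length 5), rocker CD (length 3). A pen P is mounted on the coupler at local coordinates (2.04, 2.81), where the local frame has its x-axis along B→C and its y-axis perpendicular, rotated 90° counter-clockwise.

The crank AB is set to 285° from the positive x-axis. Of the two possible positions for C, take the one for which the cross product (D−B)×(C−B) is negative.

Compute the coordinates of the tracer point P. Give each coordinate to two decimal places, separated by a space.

A=(0,0), D=(6.00,0)
B = A + 2.00·(cos285°, sin285°) = (0.5176, -1.9319)
|BD| = 5.8128
circle(B,5.00) ∩ circle(D,3.00): a=4.2827, h=2.5805
  candidates: C₊=(3.6993,1.9253) cross=15.000; C₋=(5.4145,-2.9423) cross=-15.000
  mode - wants cross < 0 → take C=(5.4145,-2.9423) (cross=-15.000)
ex = (C−B)/|BC| = (0.9794,-0.2021); ey = (0.2021,0.9794)
P = B + 2.04·ex + 2.81·ey = (3.0834,0.4079)

3.08 0.41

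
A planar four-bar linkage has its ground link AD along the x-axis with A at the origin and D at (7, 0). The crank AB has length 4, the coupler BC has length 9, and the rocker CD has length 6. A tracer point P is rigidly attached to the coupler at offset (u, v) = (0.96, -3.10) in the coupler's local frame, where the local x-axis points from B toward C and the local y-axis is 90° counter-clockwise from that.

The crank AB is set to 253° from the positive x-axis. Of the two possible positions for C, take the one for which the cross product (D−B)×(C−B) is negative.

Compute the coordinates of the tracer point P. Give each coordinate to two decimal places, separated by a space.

-0.98 -7.06

A=(0,0), D=(7.00,0)
B = A + 4.00·(cos253°, sin253°) = (-1.1695, -3.8252)
|BD| = 9.0207
circle(B,9.00) ∩ circle(D,6.00): a=7.0046, h=5.6511
  candidates: C₊=(2.7778,4.2630) cross=50.977; C₋=(7.5705,-5.9728) cross=-50.977
  mode - wants cross < 0 → take C=(7.5705,-5.9728) (cross=-50.977)
ex = (C−B)/|BC| = (0.9711,-0.2386); ey = (0.2386,0.9711)
P = B + 0.96·ex + -3.10·ey = (-0.9769,-7.0647)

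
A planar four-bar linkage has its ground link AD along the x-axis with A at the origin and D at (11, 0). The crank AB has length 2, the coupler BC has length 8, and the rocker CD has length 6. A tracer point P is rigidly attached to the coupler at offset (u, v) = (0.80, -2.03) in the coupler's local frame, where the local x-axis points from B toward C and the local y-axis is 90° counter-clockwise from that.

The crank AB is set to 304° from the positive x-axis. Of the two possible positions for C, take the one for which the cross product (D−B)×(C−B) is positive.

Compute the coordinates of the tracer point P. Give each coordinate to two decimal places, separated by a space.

A=(0,0), D=(11.00,0)
B = A + 2.00·(cos304°, sin304°) = (1.1184, -1.6581)
|BD| = 10.0198
circle(B,8.00) ∩ circle(D,6.00): a=6.4071, h=4.7905
  candidates: C₊=(6.6444,4.1266) cross=48.000; C₋=(8.2299,-5.3223) cross=-48.000
  mode + wants cross > 0 → take C=(6.6444,4.1266) (cross=48.000)
ex = (C−B)/|BC| = (0.6908,0.7231); ey = (-0.7231,0.6908)
P = B + 0.80·ex + -2.03·ey = (3.1389,-2.4818)

3.14 -2.48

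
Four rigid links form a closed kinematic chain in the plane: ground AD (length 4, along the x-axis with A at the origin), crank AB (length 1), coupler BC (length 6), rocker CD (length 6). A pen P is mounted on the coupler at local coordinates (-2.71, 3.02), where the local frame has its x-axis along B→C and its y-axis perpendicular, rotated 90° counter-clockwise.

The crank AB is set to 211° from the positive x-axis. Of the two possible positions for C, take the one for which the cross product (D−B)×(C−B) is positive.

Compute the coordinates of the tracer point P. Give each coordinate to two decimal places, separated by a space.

A=(0,0), D=(4.00,0)
B = A + 1.00·(cos211°, sin211°) = (-0.8572, -0.5150)
|BD| = 4.8844
circle(B,6.00) ∩ circle(D,6.00): a=2.4422, h=5.4805
  candidates: C₊=(0.9935,5.1924) cross=26.769; C₋=(2.1493,-5.7074) cross=-26.769
  mode + wants cross > 0 → take C=(0.9935,5.1924) (cross=26.769)
ex = (C−B)/|BC| = (0.3084,0.9512); ey = (-0.9512,0.3084)
P = B + -2.71·ex + 3.02·ey = (-4.5658,-2.1614)

-4.57 -2.16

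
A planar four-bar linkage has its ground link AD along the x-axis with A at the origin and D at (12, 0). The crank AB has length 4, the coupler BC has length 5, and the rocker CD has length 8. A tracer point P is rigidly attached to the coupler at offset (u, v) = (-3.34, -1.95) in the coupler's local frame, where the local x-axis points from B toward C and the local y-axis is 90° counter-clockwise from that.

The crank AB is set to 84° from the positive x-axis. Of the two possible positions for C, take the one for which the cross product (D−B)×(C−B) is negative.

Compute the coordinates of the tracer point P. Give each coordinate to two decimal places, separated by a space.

-3.34 4.89

A=(0,0), D=(12.00,0)
B = A + 4.00·(cos84°, sin84°) = (0.4181, 3.9781)
|BD| = 12.2460
circle(B,5.00) ∩ circle(D,8.00): a=4.5307, h=2.1150
  candidates: C₊=(5.3901,4.5066) cross=25.900; C₋=(4.0160,0.5060) cross=-25.900
  mode - wants cross < 0 → take C=(4.0160,0.5060) (cross=-25.900)
ex = (C−B)/|BC| = (0.7196,-0.6944); ey = (0.6944,0.7196)
P = B + -3.34·ex + -1.95·ey = (-3.3394,4.8942)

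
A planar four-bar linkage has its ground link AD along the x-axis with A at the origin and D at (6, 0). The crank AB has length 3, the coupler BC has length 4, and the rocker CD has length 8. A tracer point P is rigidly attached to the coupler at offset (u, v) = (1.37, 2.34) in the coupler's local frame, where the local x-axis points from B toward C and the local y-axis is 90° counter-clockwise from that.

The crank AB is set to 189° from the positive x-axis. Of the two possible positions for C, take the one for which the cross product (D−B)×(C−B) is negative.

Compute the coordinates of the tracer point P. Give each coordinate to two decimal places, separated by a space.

A=(0,0), D=(6.00,0)
B = A + 3.00·(cos189°, sin189°) = (-2.9631, -0.4693)
|BD| = 8.9753
circle(B,4.00) ∩ circle(D,8.00): a=1.8137, h=3.5652
  candidates: C₊=(-1.3383,3.1858) cross=31.999; C₋=(-0.9655,-3.9348) cross=-31.999
  mode - wants cross < 0 → take C=(-0.9655,-3.9348) (cross=-31.999)
ex = (C−B)/|BC| = (0.4994,-0.8664); ey = (0.8664,0.4994)
P = B + 1.37·ex + 2.34·ey = (-0.2516,-0.4876)

-0.25 -0.49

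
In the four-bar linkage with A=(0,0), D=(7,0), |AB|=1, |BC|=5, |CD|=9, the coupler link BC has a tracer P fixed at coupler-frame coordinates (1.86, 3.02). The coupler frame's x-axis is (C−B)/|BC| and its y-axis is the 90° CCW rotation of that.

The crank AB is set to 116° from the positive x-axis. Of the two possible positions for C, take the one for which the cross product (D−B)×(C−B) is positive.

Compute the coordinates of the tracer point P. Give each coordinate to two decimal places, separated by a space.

-3.21 3.11

A=(0,0), D=(7.00,0)
B = A + 1.00·(cos116°, sin116°) = (-0.4384, 0.8988)
|BD| = 7.4925
circle(B,5.00) ∩ circle(D,9.00): a=0.0092, h=5.0000
  candidates: C₊=(0.1705,5.8616) cross=37.462; C₋=(-1.0291,-4.0662) cross=-37.462
  mode + wants cross > 0 → take C=(0.1705,5.8616) (cross=37.462)
ex = (C−B)/|BC| = (0.1218,0.9926); ey = (-0.9926,0.1218)
P = B + 1.86·ex + 3.02·ey = (-3.2094,3.1127)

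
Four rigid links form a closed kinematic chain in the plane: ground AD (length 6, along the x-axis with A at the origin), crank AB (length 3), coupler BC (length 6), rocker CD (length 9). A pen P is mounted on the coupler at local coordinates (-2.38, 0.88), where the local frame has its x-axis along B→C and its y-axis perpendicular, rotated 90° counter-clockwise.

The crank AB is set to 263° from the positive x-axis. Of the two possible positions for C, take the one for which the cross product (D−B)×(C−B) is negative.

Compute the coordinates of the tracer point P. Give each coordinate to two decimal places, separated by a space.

A=(0,0), D=(6.00,0)
B = A + 3.00·(cos263°, sin263°) = (-0.3656, -2.9776)
|BD| = 7.0276
circle(B,6.00) ∩ circle(D,9.00): a=0.3121, h=5.9919
  candidates: C₊=(-2.6217,2.5821) cross=42.109; C₋=(2.4559,-8.2728) cross=-42.109
  mode - wants cross < 0 → take C=(2.4559,-8.2728) (cross=-42.109)
ex = (C−B)/|BC| = (0.4703,-0.8825); ey = (0.8825,0.4703)
P = B + -2.38·ex + 0.88·ey = (-0.7082,-0.4634)

-0.71 -0.46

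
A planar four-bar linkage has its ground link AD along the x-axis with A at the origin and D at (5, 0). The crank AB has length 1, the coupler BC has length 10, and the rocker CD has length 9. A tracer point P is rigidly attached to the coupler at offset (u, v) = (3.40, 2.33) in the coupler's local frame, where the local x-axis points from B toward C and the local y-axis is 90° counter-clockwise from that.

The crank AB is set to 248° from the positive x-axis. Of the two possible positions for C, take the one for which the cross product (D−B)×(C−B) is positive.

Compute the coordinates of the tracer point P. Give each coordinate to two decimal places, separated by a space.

-1.63 3.00

A=(0,0), D=(5.00,0)
B = A + 1.00·(cos248°, sin248°) = (-0.3746, -0.9272)
|BD| = 5.4540
circle(B,10.00) ∩ circle(D,9.00): a=4.4688, h=8.9459
  candidates: C₊=(2.5084,8.6482) cross=48.791; C₋=(5.5500,-8.9832) cross=-48.791
  mode + wants cross > 0 → take C=(2.5084,8.6482) (cross=48.791)
ex = (C−B)/|BC| = (0.2883,0.9575); ey = (-0.9575,0.2883)
P = B + 3.40·ex + 2.33·ey = (-1.6255,3.0002)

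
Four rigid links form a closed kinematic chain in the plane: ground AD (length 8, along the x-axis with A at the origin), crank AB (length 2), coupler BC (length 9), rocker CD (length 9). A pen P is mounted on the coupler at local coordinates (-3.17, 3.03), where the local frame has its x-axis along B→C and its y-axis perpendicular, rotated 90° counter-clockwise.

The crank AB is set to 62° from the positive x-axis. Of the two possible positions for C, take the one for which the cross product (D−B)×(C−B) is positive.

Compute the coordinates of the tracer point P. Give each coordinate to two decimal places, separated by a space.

A=(0,0), D=(8.00,0)
B = A + 2.00·(cos62°, sin62°) = (0.9389, 1.7659)
|BD| = 7.2785
circle(B,9.00) ∩ circle(D,9.00): a=3.6393, h=8.2314
  candidates: C₊=(6.4665,8.8684) cross=59.912; C₋=(2.4724,-7.1025) cross=-59.912
  mode + wants cross > 0 → take C=(6.4665,8.8684) (cross=59.912)
ex = (C−B)/|BC| = (0.6142,0.7892); ey = (-0.7892,0.6142)
P = B + -3.17·ex + 3.03·ey = (-3.3992,1.1252)

-3.40 1.13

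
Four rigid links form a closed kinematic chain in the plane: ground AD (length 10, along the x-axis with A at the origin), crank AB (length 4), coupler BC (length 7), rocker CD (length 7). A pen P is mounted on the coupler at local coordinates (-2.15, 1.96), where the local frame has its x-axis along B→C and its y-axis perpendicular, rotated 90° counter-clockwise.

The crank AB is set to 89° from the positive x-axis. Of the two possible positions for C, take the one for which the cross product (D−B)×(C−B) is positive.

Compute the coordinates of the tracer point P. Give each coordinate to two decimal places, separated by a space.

-2.58 5.19

A=(0,0), D=(10.00,0)
B = A + 4.00·(cos89°, sin89°) = (0.0698, 3.9994)
|BD| = 10.7053
circle(B,7.00) ∩ circle(D,7.00): a=5.3527, h=4.5110
  candidates: C₊=(6.7202,6.1841) cross=48.292; C₋=(3.3496,-2.1847) cross=-48.292
  mode + wants cross > 0 → take C=(6.7202,6.1841) (cross=48.292)
ex = (C−B)/|BC| = (0.9501,0.3121); ey = (-0.3121,0.9501)
P = B + -2.15·ex + 1.96·ey = (-2.5845,5.1905)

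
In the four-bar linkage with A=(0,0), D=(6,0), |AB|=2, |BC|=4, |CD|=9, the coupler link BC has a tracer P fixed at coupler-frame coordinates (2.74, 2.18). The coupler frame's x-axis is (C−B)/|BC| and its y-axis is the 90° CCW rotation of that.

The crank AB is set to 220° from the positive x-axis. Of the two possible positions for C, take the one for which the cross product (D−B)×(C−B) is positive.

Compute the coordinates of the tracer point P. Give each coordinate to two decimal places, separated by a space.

A=(0,0), D=(6.00,0)
B = A + 2.00·(cos220°, sin220°) = (-1.5321, -1.2856)
|BD| = 7.6410
circle(B,4.00) ∩ circle(D,9.00): a=-0.4329, h=3.9765
  candidates: C₊=(-2.6278,2.5614) cross=30.385; C₋=(-1.2897,-5.2782) cross=-30.385
  mode + wants cross > 0 → take C=(-2.6278,2.5614) (cross=30.385)
ex = (C−B)/|BC| = (-0.2739,0.9617); ey = (-0.9617,-0.2739)
P = B + 2.74·ex + 2.18·ey = (-4.3793,0.7525)

-4.38 0.75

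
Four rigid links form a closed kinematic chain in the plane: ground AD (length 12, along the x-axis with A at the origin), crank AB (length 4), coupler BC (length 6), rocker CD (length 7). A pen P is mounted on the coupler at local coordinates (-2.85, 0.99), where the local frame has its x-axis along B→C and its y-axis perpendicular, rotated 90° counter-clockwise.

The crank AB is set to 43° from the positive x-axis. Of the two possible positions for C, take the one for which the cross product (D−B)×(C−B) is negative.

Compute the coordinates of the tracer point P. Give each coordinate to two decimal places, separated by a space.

2.58 5.73

A=(0,0), D=(12.00,0)
B = A + 4.00·(cos43°, sin43°) = (2.9254, 2.7280)
|BD| = 9.4758
circle(B,6.00) ∩ circle(D,7.00): a=4.0519, h=4.4251
  candidates: C₊=(8.0798,5.7993) cross=41.932; C₋=(5.5318,-2.6763) cross=-41.932
  mode - wants cross < 0 → take C=(5.5318,-2.6763) (cross=-41.932)
ex = (C−B)/|BC| = (0.4344,-0.9007); ey = (0.9007,0.4344)
P = B + -2.85·ex + 0.99·ey = (2.5791,5.7251)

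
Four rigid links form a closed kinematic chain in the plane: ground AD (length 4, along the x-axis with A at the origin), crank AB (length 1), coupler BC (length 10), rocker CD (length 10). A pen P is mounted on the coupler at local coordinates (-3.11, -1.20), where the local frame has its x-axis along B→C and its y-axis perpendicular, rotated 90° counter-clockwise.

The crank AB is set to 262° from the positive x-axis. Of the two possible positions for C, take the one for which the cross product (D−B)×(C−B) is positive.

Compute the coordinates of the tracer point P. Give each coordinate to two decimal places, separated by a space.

1.12 -4.08

A=(0,0), D=(4.00,0)
B = A + 1.00·(cos262°, sin262°) = (-0.1392, -0.9903)
|BD| = 4.2560
circle(B,10.00) ∩ circle(D,10.00): a=2.1280, h=9.7710
  candidates: C₊=(-0.3431,9.0077) cross=41.585; C₋=(4.2039,-9.9979) cross=-41.585
  mode + wants cross > 0 → take C=(-0.3431,9.0077) (cross=41.585)
ex = (C−B)/|BC| = (-0.0204,0.9998); ey = (-0.9998,-0.0204)
P = B + -3.11·ex + -1.20·ey = (1.1240,-4.0752)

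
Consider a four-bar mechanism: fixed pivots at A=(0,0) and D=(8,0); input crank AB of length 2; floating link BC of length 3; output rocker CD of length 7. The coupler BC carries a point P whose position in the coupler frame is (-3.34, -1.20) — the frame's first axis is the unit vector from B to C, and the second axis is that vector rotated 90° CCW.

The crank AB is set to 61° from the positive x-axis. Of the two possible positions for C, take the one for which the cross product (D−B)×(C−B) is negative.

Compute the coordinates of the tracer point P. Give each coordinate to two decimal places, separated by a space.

A=(0,0), D=(8.00,0)
B = A + 2.00·(cos61°, sin61°) = (0.9696, 1.7492)
|BD| = 7.2447
circle(B,3.00) ∩ circle(D,7.00): a=0.8617, h=2.8736
  candidates: C₊=(2.4997,4.3297) cross=20.818; C₋=(1.1120,-1.2474) cross=-20.818
  mode - wants cross < 0 → take C=(1.1120,-1.2474) (cross=-20.818)
ex = (C−B)/|BC| = (0.0475,-0.9989); ey = (0.9989,0.0475)
P = B + -3.34·ex + -1.20·ey = (-0.3876,5.0285)

-0.39 5.03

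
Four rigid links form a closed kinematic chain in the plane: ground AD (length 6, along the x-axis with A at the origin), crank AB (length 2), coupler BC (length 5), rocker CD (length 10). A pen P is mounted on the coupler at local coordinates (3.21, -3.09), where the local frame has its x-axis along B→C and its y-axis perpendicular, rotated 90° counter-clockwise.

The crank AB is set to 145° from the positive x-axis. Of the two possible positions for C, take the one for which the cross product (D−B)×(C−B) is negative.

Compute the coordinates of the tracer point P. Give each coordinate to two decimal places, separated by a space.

A=(0,0), D=(6.00,0)
B = A + 2.00·(cos145°, sin145°) = (-1.6383, 1.1472)
|BD| = 7.7240
circle(B,5.00) ∩ circle(D,10.00): a=-0.9930, h=4.9004
  candidates: C₊=(-1.8925,6.1407) cross=37.850; C₋=(-3.3481,-3.5514) cross=-37.850
  mode - wants cross < 0 → take C=(-3.3481,-3.5514) (cross=-37.850)
ex = (C−B)/|BC| = (-0.3420,-0.9397); ey = (0.9397,-0.3420)
P = B + 3.21·ex + -3.09·ey = (-5.6397,-0.8127)

-5.64 -0.81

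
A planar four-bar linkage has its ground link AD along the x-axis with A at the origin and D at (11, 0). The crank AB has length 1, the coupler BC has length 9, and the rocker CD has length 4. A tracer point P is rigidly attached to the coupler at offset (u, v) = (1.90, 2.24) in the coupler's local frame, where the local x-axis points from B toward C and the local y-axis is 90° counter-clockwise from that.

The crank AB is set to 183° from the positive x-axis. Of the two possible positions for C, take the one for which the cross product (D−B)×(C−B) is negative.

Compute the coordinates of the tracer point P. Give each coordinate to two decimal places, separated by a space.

1.40 1.65

A=(0,0), D=(11.00,0)
B = A + 1.00·(cos183°, sin183°) = (-0.9986, -0.0523)
|BD| = 11.9987
circle(B,9.00) ∩ circle(D,4.00): a=8.7080, h=2.2740
  candidates: C₊=(7.6994,2.2596) cross=27.285; C₋=(7.7192,-2.2883) cross=-27.285
  mode - wants cross < 0 → take C=(7.7192,-2.2883) (cross=-27.285)
ex = (C−B)/|BC| = (0.9686,-0.2484); ey = (0.2484,0.9686)
P = B + 1.90·ex + 2.24·ey = (1.3983,1.6454)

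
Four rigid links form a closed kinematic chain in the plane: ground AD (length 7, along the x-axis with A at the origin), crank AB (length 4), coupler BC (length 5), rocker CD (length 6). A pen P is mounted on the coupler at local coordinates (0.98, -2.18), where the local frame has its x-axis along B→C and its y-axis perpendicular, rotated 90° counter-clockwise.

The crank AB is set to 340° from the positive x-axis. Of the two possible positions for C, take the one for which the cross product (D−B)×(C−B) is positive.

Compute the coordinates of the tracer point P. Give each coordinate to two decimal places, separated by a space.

A=(0,0), D=(7.00,0)
B = A + 4.00·(cos340°, sin340°) = (3.7588, -1.3681)
|BD| = 3.5181
circle(B,5.00) ∩ circle(D,6.00): a=0.1957, h=4.9962
  candidates: C₊=(1.9963,3.3110) cross=17.577; C₋=(5.8819,-5.8949) cross=-17.577
  mode + wants cross > 0 → take C=(1.9963,3.3110) (cross=17.577)
ex = (C−B)/|BC| = (-0.3525,0.9358); ey = (-0.9358,-0.3525)
P = B + 0.98·ex + -2.18·ey = (5.4534,0.3175)

5.45 0.32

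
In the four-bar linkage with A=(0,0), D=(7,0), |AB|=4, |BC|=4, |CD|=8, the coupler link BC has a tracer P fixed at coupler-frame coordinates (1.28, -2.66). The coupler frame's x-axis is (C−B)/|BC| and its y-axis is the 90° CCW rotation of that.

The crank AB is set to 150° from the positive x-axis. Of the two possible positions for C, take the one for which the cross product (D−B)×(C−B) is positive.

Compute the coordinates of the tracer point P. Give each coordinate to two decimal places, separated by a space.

-1.06 0.29

A=(0,0), D=(7.00,0)
B = A + 4.00·(cos150°, sin150°) = (-3.4641, 2.0000)
|BD| = 10.6535
circle(B,4.00) ∩ circle(D,8.00): a=3.0740, h=2.5594
  candidates: C₊=(0.0357,3.9368) cross=27.267; C₋=(-0.9253,-1.0910) cross=-27.267
  mode + wants cross > 0 → take C=(0.0357,3.9368) (cross=27.267)
ex = (C−B)/|BC| = (0.8750,0.4842); ey = (-0.4842,0.8750)
P = B + 1.28·ex + -2.66·ey = (-1.0562,0.2924)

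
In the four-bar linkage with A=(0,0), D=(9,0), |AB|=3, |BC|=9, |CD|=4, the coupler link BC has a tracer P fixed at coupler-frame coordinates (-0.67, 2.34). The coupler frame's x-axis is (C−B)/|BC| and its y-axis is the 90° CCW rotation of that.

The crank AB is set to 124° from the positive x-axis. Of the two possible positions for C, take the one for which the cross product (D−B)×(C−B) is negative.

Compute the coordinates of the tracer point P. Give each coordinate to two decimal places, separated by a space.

A=(0,0), D=(9.00,0)
B = A + 3.00·(cos124°, sin124°) = (-1.6776, 2.4871)
|BD| = 10.9634
circle(B,9.00) ∩ circle(D,4.00): a=8.4461, h=3.1086
  candidates: C₊=(7.2535,3.5986) cross=34.081; C₋=(5.8431,-2.4565) cross=-34.081
  mode - wants cross < 0 → take C=(5.8431,-2.4565) (cross=-34.081)
ex = (C−B)/|BC| = (0.8356,-0.5493); ey = (0.5493,0.8356)
P = B + -0.67·ex + 2.34·ey = (-0.9521,4.8105)

-0.95 4.81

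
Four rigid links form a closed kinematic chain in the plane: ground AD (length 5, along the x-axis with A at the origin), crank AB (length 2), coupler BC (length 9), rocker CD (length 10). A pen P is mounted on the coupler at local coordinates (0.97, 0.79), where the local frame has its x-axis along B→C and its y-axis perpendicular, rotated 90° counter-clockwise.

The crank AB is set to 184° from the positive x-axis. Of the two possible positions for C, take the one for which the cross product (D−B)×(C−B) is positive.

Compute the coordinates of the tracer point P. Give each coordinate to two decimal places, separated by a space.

A=(0,0), D=(5.00,0)
B = A + 2.00·(cos184°, sin184°) = (-1.9951, -0.1395)
|BD| = 6.9965
circle(B,9.00) ∩ circle(D,10.00): a=2.1404, h=8.7418
  candidates: C₊=(-0.0294,8.6432) cross=61.162; C₋=(0.3192,-8.8369) cross=-61.162
  mode + wants cross > 0 → take C=(-0.0294,8.6432) (cross=61.162)
ex = (C−B)/|BC| = (0.2184,0.9759); ey = (-0.9759,0.2184)
P = B + 0.97·ex + 0.79·ey = (-2.5542,0.9796)

-2.55 0.98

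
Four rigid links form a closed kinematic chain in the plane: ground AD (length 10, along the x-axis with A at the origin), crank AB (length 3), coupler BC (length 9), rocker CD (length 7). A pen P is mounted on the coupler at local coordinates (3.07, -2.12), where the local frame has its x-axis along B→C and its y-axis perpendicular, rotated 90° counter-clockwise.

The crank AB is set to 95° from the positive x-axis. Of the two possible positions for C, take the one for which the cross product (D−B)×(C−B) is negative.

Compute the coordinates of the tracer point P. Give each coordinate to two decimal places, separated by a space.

A=(0,0), D=(10.00,0)
B = A + 3.00·(cos95°, sin95°) = (-0.2615, 2.9886)
|BD| = 10.6878
circle(B,9.00) ∩ circle(D,7.00): a=6.8409, h=5.8482
  candidates: C₊=(7.9419,6.6906) cross=62.505; C₋=(4.6713,-4.5392) cross=-62.505
  mode - wants cross < 0 → take C=(4.6713,-4.5392) (cross=-62.505)
ex = (C−B)/|BC| = (0.5481,-0.8364); ey = (0.8364,0.5481)
P = B + 3.07·ex + -2.12·ey = (-0.3521,-0.7412)

-0.35 -0.74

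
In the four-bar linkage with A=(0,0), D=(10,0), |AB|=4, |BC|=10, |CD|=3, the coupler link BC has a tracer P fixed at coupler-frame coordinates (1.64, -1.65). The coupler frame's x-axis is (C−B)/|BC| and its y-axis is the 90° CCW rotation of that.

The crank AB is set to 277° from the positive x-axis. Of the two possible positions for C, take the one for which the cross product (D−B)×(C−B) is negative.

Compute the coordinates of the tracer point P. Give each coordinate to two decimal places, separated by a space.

A=(0,0), D=(10.00,0)
B = A + 4.00·(cos277°, sin277°) = (0.4875, -3.9702)
|BD| = 10.3078
circle(B,10.00) ∩ circle(D,3.00): a=9.5680, h=2.9074
  candidates: C₊=(8.1975,2.3981) cross=29.968; C₋=(10.4371,-2.9680) cross=-29.968
  mode - wants cross < 0 → take C=(10.4371,-2.9680) (cross=-29.968)
ex = (C−B)/|BC| = (0.9950,0.1002); ey = (-0.1002,0.9950)
P = B + 1.64·ex + -1.65·ey = (2.2846,-5.4475)

2.28 -5.45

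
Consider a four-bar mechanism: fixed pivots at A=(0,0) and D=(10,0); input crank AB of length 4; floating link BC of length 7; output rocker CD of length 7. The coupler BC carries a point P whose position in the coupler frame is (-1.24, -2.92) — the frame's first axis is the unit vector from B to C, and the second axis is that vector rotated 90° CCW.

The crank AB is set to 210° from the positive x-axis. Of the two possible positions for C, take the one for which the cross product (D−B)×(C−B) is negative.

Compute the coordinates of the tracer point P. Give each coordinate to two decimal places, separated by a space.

A=(0,0), D=(10.00,0)
B = A + 4.00·(cos210°, sin210°) = (-3.4641, -2.0000)
|BD| = 13.6118
circle(B,7.00) ∩ circle(D,7.00): a=6.8059, h=1.6369
  candidates: C₊=(3.0274,0.6191) cross=22.281; C₋=(3.5085,-2.6191) cross=-22.281
  mode - wants cross < 0 → take C=(3.5085,-2.6191) (cross=-22.281)
ex = (C−B)/|BC| = (0.9961,-0.0884); ey = (0.0884,0.9961)
P = B + -1.24·ex + -2.92·ey = (-4.9575,-4.7989)

-4.96 -4.80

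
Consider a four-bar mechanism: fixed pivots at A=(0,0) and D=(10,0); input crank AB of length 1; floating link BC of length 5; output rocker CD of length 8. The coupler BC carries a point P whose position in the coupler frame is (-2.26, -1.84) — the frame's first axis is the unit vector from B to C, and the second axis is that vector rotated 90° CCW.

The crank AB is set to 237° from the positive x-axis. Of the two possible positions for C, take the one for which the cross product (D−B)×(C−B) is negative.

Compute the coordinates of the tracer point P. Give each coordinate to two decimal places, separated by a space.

-3.46 -0.70

A=(0,0), D=(10.00,0)
B = A + 1.00·(cos237°, sin237°) = (-0.5446, -0.8387)
|BD| = 10.5779
circle(B,5.00) ∩ circle(D,8.00): a=3.4455, h=3.6233
  candidates: C₊=(2.6027,3.0464) cross=38.327; C₋=(3.1773,-4.1774) cross=-38.327
  mode - wants cross < 0 → take C=(3.1773,-4.1774) (cross=-38.327)
ex = (C−B)/|BC| = (0.7444,-0.6677); ey = (0.6677,0.7444)
P = B + -2.26·ex + -1.84·ey = (-3.4556,-0.6992)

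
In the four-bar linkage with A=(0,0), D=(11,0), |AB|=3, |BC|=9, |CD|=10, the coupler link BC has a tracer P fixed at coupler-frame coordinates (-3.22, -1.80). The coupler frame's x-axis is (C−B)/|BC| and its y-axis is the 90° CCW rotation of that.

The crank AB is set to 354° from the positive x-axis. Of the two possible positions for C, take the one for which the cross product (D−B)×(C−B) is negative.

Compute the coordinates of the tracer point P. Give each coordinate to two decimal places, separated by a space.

A=(0,0), D=(11.00,0)
B = A + 3.00·(cos354°, sin354°) = (2.9836, -0.3136)
|BD| = 8.0226
circle(B,9.00) ∩ circle(D,10.00): a=2.8271, h=8.5444
  candidates: C₊=(5.4745,8.3348) cross=68.548; C₋=(6.1425,-8.7410) cross=-68.548
  mode - wants cross < 0 → take C=(6.1425,-8.7410) (cross=-68.548)
ex = (C−B)/|BC| = (0.3510,-0.9364); ey = (0.9364,0.3510)
P = B + -3.22·ex + -1.80·ey = (0.1679,2.0698)

0.17 2.07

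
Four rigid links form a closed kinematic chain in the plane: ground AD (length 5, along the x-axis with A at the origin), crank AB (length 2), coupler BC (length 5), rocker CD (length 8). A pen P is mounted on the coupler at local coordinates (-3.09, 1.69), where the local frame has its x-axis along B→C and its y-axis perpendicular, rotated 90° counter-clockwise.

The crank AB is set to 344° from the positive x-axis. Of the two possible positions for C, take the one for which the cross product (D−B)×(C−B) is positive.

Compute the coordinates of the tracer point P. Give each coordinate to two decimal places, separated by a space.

A=(0,0), D=(5.00,0)
B = A + 2.00·(cos344°, sin344°) = (1.9225, -0.5513)
|BD| = 3.1265
circle(B,5.00) ∩ circle(D,8.00): a=-4.6739, h=1.7763
  candidates: C₊=(-2.9913,0.3730) cross=5.553; C₋=(-2.3649,-3.1238) cross=-5.553
  mode + wants cross > 0 → take C=(-2.9913,0.3730) (cross=5.553)
ex = (C−B)/|BC| = (-0.9828,0.1849); ey = (-0.1849,-0.9828)
P = B + -3.09·ex + 1.69·ey = (4.6468,-2.7834)

4.65 -2.78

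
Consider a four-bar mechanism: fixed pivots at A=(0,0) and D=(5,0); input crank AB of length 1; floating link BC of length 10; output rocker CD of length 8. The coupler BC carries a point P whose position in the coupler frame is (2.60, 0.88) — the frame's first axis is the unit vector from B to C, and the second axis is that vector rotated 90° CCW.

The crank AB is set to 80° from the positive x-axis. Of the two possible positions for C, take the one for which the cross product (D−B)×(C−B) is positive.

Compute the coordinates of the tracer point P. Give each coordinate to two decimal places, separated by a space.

A=(0,0), D=(5.00,0)
B = A + 1.00·(cos80°, sin80°) = (0.1736, 0.9848)
|BD| = 4.9258
circle(B,10.00) ∩ circle(D,8.00): a=6.1171, h=7.9108
  candidates: C₊=(7.7489,7.5129) cross=38.967; C₋=(4.5857,-7.9893) cross=-38.967
  mode + wants cross > 0 → take C=(7.7489,7.5129) (cross=38.967)
ex = (C−B)/|BC| = (0.7575,0.6528); ey = (-0.6528,0.7575)
P = B + 2.60·ex + 0.88·ey = (1.5687,3.3487)

1.57 3.35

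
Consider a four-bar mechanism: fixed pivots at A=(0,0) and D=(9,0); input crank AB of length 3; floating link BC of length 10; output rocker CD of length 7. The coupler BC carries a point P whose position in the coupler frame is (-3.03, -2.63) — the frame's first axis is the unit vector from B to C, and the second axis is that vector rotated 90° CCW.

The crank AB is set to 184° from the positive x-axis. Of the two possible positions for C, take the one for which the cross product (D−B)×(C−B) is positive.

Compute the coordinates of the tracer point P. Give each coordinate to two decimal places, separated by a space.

-3.85 -4.13

A=(0,0), D=(9.00,0)
B = A + 3.00·(cos184°, sin184°) = (-2.9927, -0.2093)
|BD| = 11.9945
circle(B,10.00) ∩ circle(D,7.00): a=8.1232, h=5.8321
  candidates: C₊=(5.0275,5.7636) cross=69.953; C₋=(5.2311,-5.8987) cross=-69.953
  mode + wants cross > 0 → take C=(5.0275,5.7636) (cross=69.953)
ex = (C−B)/|BC| = (0.8020,0.5973); ey = (-0.5973,0.8020)
P = B + -3.03·ex + -2.63·ey = (-3.8519,-4.1284)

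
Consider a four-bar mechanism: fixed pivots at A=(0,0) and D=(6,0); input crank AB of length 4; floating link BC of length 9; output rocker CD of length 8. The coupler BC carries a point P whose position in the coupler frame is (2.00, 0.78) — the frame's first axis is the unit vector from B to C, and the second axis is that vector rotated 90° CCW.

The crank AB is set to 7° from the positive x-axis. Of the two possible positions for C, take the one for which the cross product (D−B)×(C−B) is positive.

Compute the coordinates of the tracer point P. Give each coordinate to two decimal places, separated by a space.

A=(0,0), D=(6.00,0)
B = A + 4.00·(cos7°, sin7°) = (3.9702, 0.4875)
|BD| = 2.0875
circle(B,9.00) ∩ circle(D,8.00): a=5.1156, h=7.4048
  candidates: C₊=(10.6735,6.4930) cross=15.458; C₋=(7.2152,-7.9072) cross=-15.458
  mode + wants cross > 0 → take C=(10.6735,6.4930) (cross=15.458)
ex = (C−B)/|BC| = (0.7448,0.6673); ey = (-0.6673,0.7448)
P = B + 2.00·ex + 0.78·ey = (4.9393,2.4030)

4.94 2.40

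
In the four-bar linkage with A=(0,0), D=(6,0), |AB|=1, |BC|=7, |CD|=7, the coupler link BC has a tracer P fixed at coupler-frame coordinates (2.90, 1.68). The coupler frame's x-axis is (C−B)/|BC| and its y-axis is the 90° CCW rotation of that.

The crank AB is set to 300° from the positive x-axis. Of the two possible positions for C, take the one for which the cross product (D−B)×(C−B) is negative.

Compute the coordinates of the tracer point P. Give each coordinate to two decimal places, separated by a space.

A=(0,0), D=(6.00,0)
B = A + 1.00·(cos300°, sin300°) = (0.5000, -0.8660)
|BD| = 5.5678
circle(B,7.00) ∩ circle(D,7.00): a=2.7839, h=6.4226
  candidates: C₊=(2.2510,5.9114) cross=35.760; C₋=(4.2490,-6.7775) cross=-35.760
  mode - wants cross < 0 → take C=(4.2490,-6.7775) (cross=-35.760)
ex = (C−B)/|BC| = (0.5356,-0.8445); ey = (0.8445,0.5356)
P = B + 2.90·ex + 1.68·ey = (3.4719,-2.4153)

3.47 -2.42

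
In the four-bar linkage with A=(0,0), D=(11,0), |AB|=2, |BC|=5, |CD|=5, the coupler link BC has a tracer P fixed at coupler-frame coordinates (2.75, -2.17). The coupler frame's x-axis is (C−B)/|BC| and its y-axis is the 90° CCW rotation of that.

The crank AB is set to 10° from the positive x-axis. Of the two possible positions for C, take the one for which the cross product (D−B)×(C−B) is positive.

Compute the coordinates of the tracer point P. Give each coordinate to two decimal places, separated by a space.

5.35 -0.57

A=(0,0), D=(11.00,0)
B = A + 2.00·(cos10°, sin10°) = (1.9696, 0.3473)
|BD| = 9.0371
circle(B,5.00) ∩ circle(D,5.00): a=4.5185, h=2.1408
  candidates: C₊=(6.5671,2.3128) cross=19.346; C₋=(6.4025,-1.9655) cross=-19.346
  mode + wants cross > 0 → take C=(6.5671,2.3128) (cross=19.346)
ex = (C−B)/|BC| = (0.9195,0.3931); ey = (-0.3931,0.9195)
P = B + 2.75·ex + -2.17·ey = (5.3513,-0.5670)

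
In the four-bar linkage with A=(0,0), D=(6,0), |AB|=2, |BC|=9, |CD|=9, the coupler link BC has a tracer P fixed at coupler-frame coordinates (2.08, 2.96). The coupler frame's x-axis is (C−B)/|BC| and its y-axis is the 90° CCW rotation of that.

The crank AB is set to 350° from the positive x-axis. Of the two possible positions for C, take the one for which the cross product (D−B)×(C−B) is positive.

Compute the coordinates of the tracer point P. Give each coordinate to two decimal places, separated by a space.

A=(0,0), D=(6.00,0)
B = A + 2.00·(cos350°, sin350°) = (1.9696, -0.3473)
|BD| = 4.0453
circle(B,9.00) ∩ circle(D,9.00): a=2.0227, h=8.7698
  candidates: C₊=(3.2319,8.5637) cross=35.477; C₋=(4.7377,-8.9110) cross=-35.477
  mode + wants cross > 0 → take C=(3.2319,8.5637) (cross=35.477)
ex = (C−B)/|BC| = (0.1403,0.9901); ey = (-0.9901,0.1403)
P = B + 2.08·ex + 2.96·ey = (-0.6694,2.1273)

-0.67 2.13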